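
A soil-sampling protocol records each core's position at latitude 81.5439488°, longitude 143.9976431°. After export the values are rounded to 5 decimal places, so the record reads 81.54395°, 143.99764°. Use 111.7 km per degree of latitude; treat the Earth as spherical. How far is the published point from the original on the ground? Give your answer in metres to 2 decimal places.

0.14 metres

Δlat = 81.5439488 − 81.54395 = -0.0000012°; Δlon = 143.9976431 − 143.99764 = +0.0000031°.
N–S: -0.0000012° × 111700 m/° = -0.13404 m.
East–west at this latitude: 0.0000031° × 111700 × cos 81.5439° ≈ 0.0000031 × 16425.6 = 0.0509193 m.
Combined displacement = (0.13404² + 0.0509193²)^½ ≈ 0.143386 m.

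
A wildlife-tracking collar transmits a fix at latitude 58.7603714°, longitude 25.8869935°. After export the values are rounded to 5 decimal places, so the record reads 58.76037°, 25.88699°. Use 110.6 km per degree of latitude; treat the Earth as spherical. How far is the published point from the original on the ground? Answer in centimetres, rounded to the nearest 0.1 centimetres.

25.4 centimetres

The latitude changed by +0.0000014° and the longitude by +0.0000035°.
N–S: 0.0000014° × 110600 m/° = 0.15484 m.
East–west at this latitude: 0.0000035° × 110600 × cos 58.7604° ≈ 0.0000035 × 57359.2 = 0.200757 m.
Distance: √(0.15484² + 0.200757²) ≈ 0.253533 m.
That is 0.253533 m = 25.353 cm.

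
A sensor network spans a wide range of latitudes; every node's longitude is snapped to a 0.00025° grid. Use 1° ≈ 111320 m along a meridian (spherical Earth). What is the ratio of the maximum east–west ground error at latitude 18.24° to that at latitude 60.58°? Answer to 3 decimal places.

1.934

With a 0.00025° grid the true value lies within half a step, ±0.00025°/2 = ±0.000125°, of the stored one.
At 18.24°: 0.000125° × 111320 × cos 18.24° = 0.000125 × 111320 × 0.9498 ≈ 13.216 m.
At 60.58°: 0.000125° × 111320 × cos 60.58° = 0.000125 × 111320 × 0.4912 ≈ 6.8352 m.
Ratio: 13.216 / 6.8352 = cos 18.24° / cos 60.58° ≈ 1.9335.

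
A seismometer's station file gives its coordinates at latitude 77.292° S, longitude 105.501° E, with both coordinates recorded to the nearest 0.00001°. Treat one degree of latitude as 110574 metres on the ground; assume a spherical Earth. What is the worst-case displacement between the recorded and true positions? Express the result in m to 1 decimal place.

0.6 m

Rounding to 5 decimal places leaves each coordinate within ±5e-06° of the true value.
N–S: 5e-06° × 110574 m/° = 0.55287 m.
E–W at 77.292°: 5e-06° × 110574 × cos 77.292° = 5e-06 × 110574 × 0.2200 ≈ 0.121622 m.
Worst case both components are at the extreme and orthogonal: √(0.55287² + 0.121622²) ≈ 0.566089 m.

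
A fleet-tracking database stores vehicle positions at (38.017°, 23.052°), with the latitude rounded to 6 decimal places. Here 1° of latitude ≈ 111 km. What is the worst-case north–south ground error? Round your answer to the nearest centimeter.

6 centimeters

Rounding to 6 decimal places leaves the latitude within ±5e-07° of the true value.
North–south distance: 5e-07° × 111000 m/° = 0.0555 m.
That is 0.0555 m = 5.55 cm.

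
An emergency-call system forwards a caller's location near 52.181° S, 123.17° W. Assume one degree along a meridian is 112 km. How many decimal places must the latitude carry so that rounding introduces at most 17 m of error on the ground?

4 decimal places

One degree of latitude covers 112000 m.
With N decimal places the half-ulp bound is 0.5·10⁻ᴺ°, or 0.5·10⁻ᴺ × 112000 m on the ground.
Need 0.5 × 112000 × 10⁻ᴺ ≤ 17 → 10⁻ᴺ ≤ 3.036e-04, so N ≥ 3.52.
N = 3 would give 56 m (too coarse); N = 4 gives 5.6 m ≤ 17 m.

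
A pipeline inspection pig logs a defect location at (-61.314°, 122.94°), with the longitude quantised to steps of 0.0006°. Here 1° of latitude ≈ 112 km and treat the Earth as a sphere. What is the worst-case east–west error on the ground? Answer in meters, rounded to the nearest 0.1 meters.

With a 0.0006° grid the true value lies within half a step, ±0.0006°/2 = ±0.0003°, of the stored one.
Parallels shrink by cos φ, so at 61.314° a degree of longitude is 112000 × 0.4800 ≈ 53761 m.
East–west error: 0.0003° × 53761 m/° ≈ 16.1283 m.

16.1 meters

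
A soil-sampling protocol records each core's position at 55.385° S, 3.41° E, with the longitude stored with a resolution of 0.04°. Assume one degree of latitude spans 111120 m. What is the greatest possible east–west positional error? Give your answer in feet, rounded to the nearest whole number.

With a 0.04° grid the true value lies within half a step, ±0.04°/2 = ±0.02°, of the stored one.
At latitude 55.385° a degree of longitude spans 111120 m × cos 55.385° = 111120 × 0.5681 ≈ 63122.7 m.
So at most 0.02° × 63122.7 ≈ 1262.45 m east–west.
In feet: 1262.45 m ÷ 0.3048 ≈ 4141.9 ft.

4142 feet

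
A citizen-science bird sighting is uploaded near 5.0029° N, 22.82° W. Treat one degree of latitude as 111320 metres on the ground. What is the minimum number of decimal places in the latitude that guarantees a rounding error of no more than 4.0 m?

5

One degree of latitude covers 111320 m.
N decimal places → at most half a unit in the last place, 0.5 × 10⁻ᴺ° = 111320/2 × 10⁻ᴺ m.
Need 0.5 × 111320 × 10⁻ᴺ ≤ 4.0 → 10⁻ᴺ ≤ 7.186e-05, so N ≥ 4.14.
At 4 places the error can reach 5.57 m, but 5 places keeps it to 0.557 m.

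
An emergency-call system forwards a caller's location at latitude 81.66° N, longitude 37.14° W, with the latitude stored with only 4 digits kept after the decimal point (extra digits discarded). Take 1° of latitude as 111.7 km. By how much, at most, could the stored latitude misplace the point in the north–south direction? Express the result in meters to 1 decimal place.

11.2 meters

Truncating at 4 decimal places can drop up to a full unit in the last place, so the latitude may be off by as much as 0.0001°.
So the N–S error is at most 0.0001 × 111700 = 11.17 m.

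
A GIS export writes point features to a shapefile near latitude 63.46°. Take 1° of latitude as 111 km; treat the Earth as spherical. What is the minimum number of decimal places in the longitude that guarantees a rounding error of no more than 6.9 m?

4

At 63.46° one degree of longitude covers 111000 × cos 63.46° ≈ 111000 × 0.4468 ≈ 49597.3 m.
Rounding to N decimal places gives at most 0.5 × 10⁻ᴺ degrees of error, i.e. 0.5 × 10⁻ᴺ × 49597.3 m.
Setting 24798.6 × 10⁻ᴺ ≤ 6.9 gives 10ᴺ ≥ 3594, i.e. N ≥ 3.56.
At 3 places the error can reach 24.8 m, but 4 places keeps it to 2.48 m.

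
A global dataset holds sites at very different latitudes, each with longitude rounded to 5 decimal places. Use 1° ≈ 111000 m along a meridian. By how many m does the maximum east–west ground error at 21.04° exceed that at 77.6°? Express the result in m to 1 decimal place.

Rounding to 5 decimal places leaves the longitude within ±5e-06° of the true value.
Error at 21.04° = 5e-06° × 111000 × cos 21.04° ≈ 0.555 × 0.9333 = 0.518 m.
At 77.6°: 5e-06° × 111000 × cos 77.6° = 5e-06 × 111000 × 0.2147 ≈ 0.11918 m.
Difference: 0.518 − 0.11918 = 0.39882 m.

0.4 m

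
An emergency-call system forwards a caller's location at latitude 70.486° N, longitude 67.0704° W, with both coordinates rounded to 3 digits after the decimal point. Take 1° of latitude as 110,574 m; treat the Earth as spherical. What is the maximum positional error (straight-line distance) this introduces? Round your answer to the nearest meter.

Rounding to 3 decimal places leaves each coordinate within ±0.0005° of the true value.
Latitude error → 0.0005 × 110574 = 55.287 m along the meridian.
Longitude error → 0.0005 × 110574 × cos 70.486° = 0.0005 × 110574 × 0.3340 ≈ 18.4679 m.
Worst case both components are at the extreme and orthogonal: √(55.287² + 18.4679²) ≈ 58.2899 m.

58 meters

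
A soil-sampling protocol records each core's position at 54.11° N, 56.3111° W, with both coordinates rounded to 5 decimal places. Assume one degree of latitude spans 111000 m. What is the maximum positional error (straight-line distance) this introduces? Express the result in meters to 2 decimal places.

0.64 meters

Rounding to 5 decimal places leaves each coordinate within ±5e-06° of the true value.
North–south component: 5e-06° × 111000 = 0.555 m.
East–west component at 54.11°: 5e-06° × 111000 × cos 54.11° ≈ 5e-06 × 65071.6 ≈ 0.325358 m.
Combining orthogonally: (0.555² + 0.325358²)^½ ≈ 0.643337 m.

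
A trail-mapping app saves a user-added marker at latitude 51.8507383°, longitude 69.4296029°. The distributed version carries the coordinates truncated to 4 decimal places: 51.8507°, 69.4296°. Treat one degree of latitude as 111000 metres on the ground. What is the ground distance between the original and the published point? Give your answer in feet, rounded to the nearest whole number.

The latitude changed by +0.0000383° and the longitude by +0.0000029°.
N–S: 0.0000383° × 111000 m/° = 4.2513 m.
E–W at 51.8507°: 0.0000029° × 111000 × cos 51.8507° = 0.0000029 × 111000 × 0.6177 ≈ 0.198842 m.
Hypotenuse of the two orthogonal shifts: √(4.2513² + 0.198842²) = 4.25595 m.
Converting: 4.25595 m × 3.2808 ft/m ≈ 13.963 ft.

14 feet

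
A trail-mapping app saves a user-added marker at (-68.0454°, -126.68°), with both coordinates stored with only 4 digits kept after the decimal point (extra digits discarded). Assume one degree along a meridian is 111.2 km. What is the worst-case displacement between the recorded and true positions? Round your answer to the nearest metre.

12 metres

Truncating at 4 decimal places can drop up to a full unit in the last place, so each coordinate may be off by as much as 0.0001°.
N–S: 0.0001° × 111200 m/° = 11.12 m.
E–W at 68.0454°: 0.0001° × 111200 × cos 68.0454° = 0.0001 × 111200 × 0.3739 ≈ 4.15745 m.
The two errors are perpendicular, so the maximum displacement is √(11.12² + 4.15745²) ≈ 11.8718 m.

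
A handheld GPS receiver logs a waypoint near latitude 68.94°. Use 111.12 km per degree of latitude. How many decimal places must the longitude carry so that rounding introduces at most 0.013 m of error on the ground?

At 68.94° one degree of longitude covers 111120 × cos 68.94° ≈ 111120 × 0.3593 ≈ 39930.5 m.
N decimal places → at most half a unit in the last place, 0.5 × 10⁻ᴺ° = 39930.5/2 × 10⁻ᴺ m.
Setting 19965.2 × 10⁻ᴺ ≤ 0.013 gives 10ᴺ ≥ 1.536e+06, i.e. N ≥ 6.19.
At 6 places the error can reach 0.02 m, but 7 places keeps it to 0.002 m.

7 decimal places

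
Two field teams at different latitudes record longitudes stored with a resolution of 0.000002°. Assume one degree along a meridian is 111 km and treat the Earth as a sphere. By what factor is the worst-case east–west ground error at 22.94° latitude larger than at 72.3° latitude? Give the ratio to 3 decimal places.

With a 0.000002° grid the true value lies within half a step, ±0.000002°/2 = ±1e-06°, of the stored one.
At 22.94°: 1e-06° × 111000 × cos 22.94° = 1e-06 × 111000 × 0.9209 ≈ 0.10222 m.
Error at 72.3° = 1e-06° × 111000 × cos 72.3° ≈ 0.111 × 0.3040 = 0.033748 m.
The ratio reduces to cos 22.94° / cos 72.3° = 0.9209/0.3040 ≈ 3.0290.

3.029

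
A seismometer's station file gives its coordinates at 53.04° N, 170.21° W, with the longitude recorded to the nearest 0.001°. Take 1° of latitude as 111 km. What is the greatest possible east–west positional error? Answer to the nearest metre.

33 metres

Rounding to 3 decimal places leaves the longitude within ±0.0005° of the true value.
At latitude 53.04° a degree of longitude spans 111000 m × cos 53.04° = 111000 × 0.6013 ≈ 66739.6 m.
Maximum E–W displacement: 0.0005 × 66739.6 = 33.3698 m.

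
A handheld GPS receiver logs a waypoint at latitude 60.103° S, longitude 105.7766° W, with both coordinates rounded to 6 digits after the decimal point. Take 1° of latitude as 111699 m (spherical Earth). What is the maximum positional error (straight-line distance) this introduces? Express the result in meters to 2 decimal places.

Rounding to 6 decimal places leaves each coordinate within ±5e-07° of the true value.
Latitude error → 5e-07 × 111699 = 0.0558495 m along the meridian.
Longitude error → 5e-07 × 111699 × cos 60.103° = 5e-07 × 111699 × 0.4984 ≈ 0.0278378 m.
The two errors are perpendicular, so the maximum displacement is √(0.0558495² + 0.0278378²) ≈ 0.0624028 m.

0.06 meters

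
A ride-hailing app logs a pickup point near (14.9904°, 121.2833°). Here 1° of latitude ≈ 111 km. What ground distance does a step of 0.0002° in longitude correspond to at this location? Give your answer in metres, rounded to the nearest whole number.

21 metres

0.0002° of longitude at 14.9904° is 0.0002 × 111000 × cos 14.9904° ≈ 0.0002 × 107223 = 21.4445 m.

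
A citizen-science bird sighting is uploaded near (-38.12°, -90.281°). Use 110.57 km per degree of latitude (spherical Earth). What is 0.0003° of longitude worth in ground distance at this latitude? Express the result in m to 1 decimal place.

26.1 m

One degree of longitude here spans 110570 × cos 38.12° = 110570 × 0.7867 ≈ 86987.6 m; 0.0003° of that is 26.0963 m.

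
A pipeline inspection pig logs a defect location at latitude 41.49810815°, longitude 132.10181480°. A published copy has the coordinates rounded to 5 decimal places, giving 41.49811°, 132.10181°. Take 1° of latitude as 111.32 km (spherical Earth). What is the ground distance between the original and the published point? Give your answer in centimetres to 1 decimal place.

The latitude changed by -0.00000185° and the longitude by +0.00000480°.
N–S: -0.00000185° × 111320 m/° = -0.205942 m.
E–W at 41.4981°: 0.00000480° × 111320 × cos 41.4981° = 0.00000480 × 111320 × 0.7490 ≈ 0.400206 m.
Combined displacement = (0.205942² + 0.400206²)^½ ≈ 0.450085 m.
That is 0.450085 m = 45.009 cm.

45.0 centimetres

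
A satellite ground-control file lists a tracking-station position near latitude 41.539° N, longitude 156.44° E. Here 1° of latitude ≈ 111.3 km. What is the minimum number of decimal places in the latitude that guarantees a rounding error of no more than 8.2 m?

One degree of latitude covers 111300 m.
With N decimal places the half-ulp bound is 0.5·10⁻ᴺ°, or 0.5·10⁻ᴺ × 111300 m on the ground.
Need 0.5 × 111300 × 10⁻ᴺ ≤ 8.2 → 10⁻ᴺ ≤ 1.473e-04, so N ≥ 3.83.
At 3 places the error can reach 55.6 m, but 4 places keeps it to 5.57 m.

4 decimal places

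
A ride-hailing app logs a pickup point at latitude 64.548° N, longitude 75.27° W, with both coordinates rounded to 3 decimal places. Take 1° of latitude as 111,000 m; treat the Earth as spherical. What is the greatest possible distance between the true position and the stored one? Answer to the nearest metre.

60 metres

Rounding to 3 decimal places leaves each coordinate within ±0.0005° of the true value.
North–south component: 0.0005° × 111000 = 55.5 m.
East–west component at 64.548°: 0.0005° × 111000 × cos 64.548° ≈ 0.0005 × 47702.8 ≈ 23.8514 m.
Combining orthogonally: (55.5² + 23.8514²)^½ ≈ 60.4081 m.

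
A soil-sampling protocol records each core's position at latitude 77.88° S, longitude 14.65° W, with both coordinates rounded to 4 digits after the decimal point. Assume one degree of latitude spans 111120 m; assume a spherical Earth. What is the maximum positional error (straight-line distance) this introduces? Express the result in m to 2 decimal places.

5.68 m

Rounding to 4 decimal places leaves each coordinate within ±5e-05° of the true value.
Latitude error → 5e-05 × 111120 = 5.556 m along the meridian.
Longitude error → 5e-05 × 111120 × cos 77.88° = 5e-05 × 111120 × 0.2100 ≈ 1.16654 m.
Combining orthogonally: (5.556² + 1.16654²)^½ ≈ 5.67714 m.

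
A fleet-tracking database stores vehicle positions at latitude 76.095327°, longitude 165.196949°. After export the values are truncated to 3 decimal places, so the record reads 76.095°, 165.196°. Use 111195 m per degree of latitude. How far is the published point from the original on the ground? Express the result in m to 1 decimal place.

44.3 m

The latitude changed by +0.000327° and the longitude by +0.000949°.
N–S: 0.000327° × 111195 m/° = 36.3608 m.
E–W at 76.095°: 0.000949° × 111195 × cos 76.095° = 0.000949 × 111195 × 0.2403 ≈ 25.3588 m.
Hypotenuse of the two orthogonal shifts: √(36.3608² + 25.3588²) = 44.3303 m.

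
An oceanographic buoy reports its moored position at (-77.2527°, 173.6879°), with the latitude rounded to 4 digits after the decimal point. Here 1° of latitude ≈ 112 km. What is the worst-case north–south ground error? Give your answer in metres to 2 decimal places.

5.60 metres

Rounding to 4 decimal places leaves the latitude within ±5e-05° of the true value.
North–south distance: 5e-05° × 112000 m/° = 5.6 m.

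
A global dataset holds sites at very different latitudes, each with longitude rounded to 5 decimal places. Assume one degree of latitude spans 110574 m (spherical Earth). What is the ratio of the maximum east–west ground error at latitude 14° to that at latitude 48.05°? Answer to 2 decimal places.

1.45

Rounding to 5 decimal places leaves the longitude within ±5e-06° of the true value.
Error at 14° = 5e-06° × 110574 × cos 14° ≈ 0.55287 × 0.9703 = 0.53645 m.
At 48.05°: 5e-06° × 110574 × cos 48.05° = 5e-06 × 110574 × 0.6685 ≈ 0.36958 m.
Ratio: 0.53645 / 0.36958 = cos 14° / cos 48.05° ≈ 1.4515.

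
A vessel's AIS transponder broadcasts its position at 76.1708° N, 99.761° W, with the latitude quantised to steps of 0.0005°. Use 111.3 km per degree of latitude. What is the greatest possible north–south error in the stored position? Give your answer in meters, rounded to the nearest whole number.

With a 0.0005° grid the true value lies within half a step, ±0.0005°/2 = ±0.00025°, of the stored one.
North–south distance: 0.00025° × 111300 m/° = 27.825 m.

28 meters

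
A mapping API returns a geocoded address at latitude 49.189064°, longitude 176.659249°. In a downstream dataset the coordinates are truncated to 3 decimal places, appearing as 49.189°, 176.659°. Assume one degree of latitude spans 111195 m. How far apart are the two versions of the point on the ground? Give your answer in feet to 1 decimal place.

Δlat = 49.189064 − 49.189 = +0.000064°; Δlon = 176.659249 − 176.659 = +0.000249°.
North–south shift: 0.000064 × 111195 = 7.11648 m.
East–west at this latitude: 0.000249° × 111195 × cos 49.189° ≈ 0.000249 × 72673.3 = 18.0956 m.
Combined displacement = (7.11648² + 18.0956²)^½ ≈ 19.4447 m.
In feet: 19.4447 m ÷ 0.3048 ≈ 63.795 ft.

63.8 feet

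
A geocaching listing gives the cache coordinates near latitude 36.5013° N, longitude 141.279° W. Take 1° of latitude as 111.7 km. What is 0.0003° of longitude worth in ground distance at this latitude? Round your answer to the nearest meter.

One degree of longitude here spans 111700 × cos 36.5013° = 111700 × 0.8038 ≈ 89789.3 m; 0.0003° of that is 26.9368 m.

27 meters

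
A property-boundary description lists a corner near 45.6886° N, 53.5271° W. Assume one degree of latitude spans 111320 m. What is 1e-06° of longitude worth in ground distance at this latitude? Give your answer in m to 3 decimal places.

0.078 m

At 45.6886° a degree of longitude is 111320 × cos 45.6886° ≈ 77763.4 m, so 1e-06° corresponds to 0.0777634 m.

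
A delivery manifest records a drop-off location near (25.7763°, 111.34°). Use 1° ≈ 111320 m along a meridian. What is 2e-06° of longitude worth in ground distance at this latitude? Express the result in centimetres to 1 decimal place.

20.0 centimetres

2e-06° of longitude at 25.7763° is 2e-06 × 111320 × cos 25.7763° ≈ 2e-06 × 100244 = 0.200487 m.
That is 0.200487 m = 20.049 cm.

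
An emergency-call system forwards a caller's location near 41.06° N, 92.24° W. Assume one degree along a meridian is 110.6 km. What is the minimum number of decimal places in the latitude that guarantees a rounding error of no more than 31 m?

One degree of latitude covers 110600 m.
With N decimal places the half-ulp bound is 0.5·10⁻ᴺ°, or 0.5·10⁻ᴺ × 110600 m on the ground.
Need 0.5 × 110600 × 10⁻ᴺ ≤ 31 → 10⁻ᴺ ≤ 5.606e-04, so N ≥ 3.25.
N = 3 would give 55.3 m (too coarse); N = 4 gives 5.53 m ≤ 31 m.

4 decimal places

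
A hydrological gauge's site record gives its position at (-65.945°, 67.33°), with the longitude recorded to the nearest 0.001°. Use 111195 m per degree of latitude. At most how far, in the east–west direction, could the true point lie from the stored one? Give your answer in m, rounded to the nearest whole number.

Rounding to 3 decimal places leaves the longitude within ±0.0005° of the true value.
At latitude 65.945° a degree of longitude spans 111195 m × cos 65.945° = 111195 × 0.4076 ≈ 45324.6 m.
Maximum E–W displacement: 0.0005 × 45324.6 = 22.6623 m.

23 m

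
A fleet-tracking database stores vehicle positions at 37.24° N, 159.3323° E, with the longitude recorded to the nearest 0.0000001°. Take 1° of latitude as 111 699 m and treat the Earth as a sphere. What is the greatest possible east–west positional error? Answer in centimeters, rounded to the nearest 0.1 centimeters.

0.4 centimeters

Rounding to 7 decimal places leaves the longitude within ±5e-08° of the true value.
Parallels shrink by cos φ, so at 37.24° a degree of longitude is 111699 × 0.7961 ≈ 88924.4 m.
So at most 5e-08° × 88924.4 ≈ 0.00444622 m east–west.
That is 0.00444622 m = 0.44462 cm.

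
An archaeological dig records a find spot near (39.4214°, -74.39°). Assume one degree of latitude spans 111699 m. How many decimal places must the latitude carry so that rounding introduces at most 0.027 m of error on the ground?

One degree of latitude covers 111699 m.
Rounding to N decimal places gives at most 0.5 × 10⁻ᴺ degrees of error, i.e. 0.5 × 10⁻ᴺ × 111699 m.
Need 0.5 × 111699 × 10⁻ᴺ ≤ 0.027 → 10⁻ᴺ ≤ 4.834e-07, so N ≥ 6.32.
N = 6 would give 0.0558 m (too coarse); N = 7 gives 0.00558 m ≤ 0.027 m.

7 decimal places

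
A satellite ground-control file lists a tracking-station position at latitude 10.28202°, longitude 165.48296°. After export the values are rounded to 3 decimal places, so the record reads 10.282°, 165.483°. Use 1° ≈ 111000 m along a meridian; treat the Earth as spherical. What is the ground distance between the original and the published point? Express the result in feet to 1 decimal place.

Δlat = 10.28202 − 10.282 = +0.00002°; Δlon = 165.48296 − 165.483 = -0.00004°.
North–south shift: 0.00002 × 111000 = 2.22 m.
E–W at 10.282°: -0.00004° × 111000 × cos 10.282° = -0.00004 × 111000 × 0.9839 ≈ -4.3687 m.
Combined displacement = (2.22² + 4.3687²)^½ ≈ 4.9004 m.
In feet: 4.9004 m ÷ 0.3048 ≈ 16.077 ft.

16.1 feet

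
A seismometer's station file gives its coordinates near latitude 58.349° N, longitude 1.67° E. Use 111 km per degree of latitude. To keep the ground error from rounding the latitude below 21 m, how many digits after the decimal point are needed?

4 decimal places

One degree of latitude covers 111000 m.
With N decimal places the half-ulp bound is 0.5·10⁻ᴺ°, or 0.5·10⁻ᴺ × 111000 m on the ground.
Setting 55500 × 10⁻ᴺ ≤ 21 gives 10ᴺ ≥ 2643, i.e. N ≥ 3.42.
At 3 places the error can reach 55.5 m, but 4 places keeps it to 5.55 m.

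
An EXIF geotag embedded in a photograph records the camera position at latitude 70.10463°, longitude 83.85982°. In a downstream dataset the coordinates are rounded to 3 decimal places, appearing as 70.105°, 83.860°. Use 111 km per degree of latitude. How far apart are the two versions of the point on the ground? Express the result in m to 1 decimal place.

41.6 m

Δlat = 70.10463 − 70.105 = -0.00037°; Δlon = 83.85982 − 83.860 = -0.00018°.
N–S: -0.00037° × 111000 m/° = -41.07 m.
East–west at this latitude: -0.00018° × 111000 × cos 70.105° ≈ -0.00018 × 37773 = -6.79914 m.
Distance: √(41.07² + 6.79914²) ≈ 41.629 m.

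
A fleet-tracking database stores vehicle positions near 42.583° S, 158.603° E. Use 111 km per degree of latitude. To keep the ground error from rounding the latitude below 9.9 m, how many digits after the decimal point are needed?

One degree of latitude covers 111000 m.
N decimal places → at most half a unit in the last place, 0.5 × 10⁻ᴺ° = 111000/2 × 10⁻ᴺ m.
Setting 55500 × 10⁻ᴺ ≤ 9.9 gives 10ᴺ ≥ 5606, i.e. N ≥ 3.75.
N = 3 would give 55.5 m (too coarse); N = 4 gives 5.55 m ≤ 9.9 m.

4 decimal places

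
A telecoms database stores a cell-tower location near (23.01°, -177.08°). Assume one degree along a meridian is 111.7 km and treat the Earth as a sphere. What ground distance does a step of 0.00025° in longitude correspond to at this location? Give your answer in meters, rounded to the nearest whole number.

0.00025° of longitude at 23.01° is 0.00025 × 111700 × cos 23.01° ≈ 0.00025 × 102813 = 25.7032 m.

26 meters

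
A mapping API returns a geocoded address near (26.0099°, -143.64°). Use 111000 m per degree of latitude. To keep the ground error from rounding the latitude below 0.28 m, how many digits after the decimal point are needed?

One degree of latitude covers 111000 m.
With N decimal places the half-ulp bound is 0.5·10⁻ᴺ°, or 0.5·10⁻ᴺ × 111000 m on the ground.
Need 0.5 × 111000 × 10⁻ᴺ ≤ 0.28 → 10⁻ᴺ ≤ 5.045e-06, so N ≥ 5.30.
At 5 places the error can reach 0.555 m, but 6 places keeps it to 0.0555 m.

6 decimal places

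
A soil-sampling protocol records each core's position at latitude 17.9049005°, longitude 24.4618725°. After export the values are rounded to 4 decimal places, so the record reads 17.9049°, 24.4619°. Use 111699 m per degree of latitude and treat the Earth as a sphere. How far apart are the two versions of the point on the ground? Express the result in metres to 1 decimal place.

The latitude changed by +0.0000005° and the longitude by -0.0000275°.
North–south shift: 0.0000005 × 111699 = 0.0558495 m.
East–west at this latitude: -0.0000275° × 111699 × cos 17.9049° ≈ -0.0000275 × 106289 = -2.92295 m.
Distance: √(0.0558495² + 2.92295²) ≈ 2.92349 m.

2.9 metres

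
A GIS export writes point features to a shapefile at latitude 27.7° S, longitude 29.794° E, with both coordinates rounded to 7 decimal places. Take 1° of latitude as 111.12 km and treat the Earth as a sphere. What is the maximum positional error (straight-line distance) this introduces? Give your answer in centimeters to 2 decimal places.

Rounding to 7 decimal places leaves each coordinate within ±5e-08° of the true value.
North–south component: 5e-08° × 111120 = 0.005556 m.
E–W at 27.7°: 5e-08° × 111120 × cos 27.7° = 5e-08 × 111120 × 0.8854 ≈ 0.00491925 m.
Combining orthogonally: (0.005556² + 0.00491925²)^½ ≈ 0.00742079 m.
That is 0.00742079 m = 0.74208 cm.

0.74 centimeters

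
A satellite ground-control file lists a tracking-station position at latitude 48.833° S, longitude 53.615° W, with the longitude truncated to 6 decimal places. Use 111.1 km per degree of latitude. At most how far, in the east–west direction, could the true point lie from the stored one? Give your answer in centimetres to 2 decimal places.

7.31 centimetres

Truncating at 6 decimal places can drop up to a full unit in the last place, so the longitude may be off by as much as 1e-06°.
One degree of longitude at 48.833° is 111100 × cos 48.833° ≈ 111100 × 0.6583 = 73132.2 m.
East–west error: 1e-06° × 73132.2 m/° ≈ 0.0731322 m.
That is 0.0731322 m = 7.3132 cm.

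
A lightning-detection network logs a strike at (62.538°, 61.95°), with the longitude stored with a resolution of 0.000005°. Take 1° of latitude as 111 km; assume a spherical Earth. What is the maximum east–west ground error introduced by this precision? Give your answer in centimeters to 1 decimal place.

12.8 centimeters

With a 0.000005° grid the true value lies within half a step, ±0.000005°/2 = ±2.5e-06°, of the stored one.
At latitude 62.538° a degree of longitude spans 111000 m × cos 62.538° = 111000 × 0.4612 ≈ 51188.8 m.
So at most 2.5e-06° × 51188.8 ≈ 0.127972 m east–west.
That is 0.127972 m = 12.797 cm.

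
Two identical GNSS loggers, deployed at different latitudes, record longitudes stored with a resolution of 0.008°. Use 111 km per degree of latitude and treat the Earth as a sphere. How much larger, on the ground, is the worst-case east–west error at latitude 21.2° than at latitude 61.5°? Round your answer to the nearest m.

202 m

With a 0.008° grid the true value lies within half a step, ±0.008°/2 = ±0.004°, of the stored one.
Error at 21.2° = 0.004° × 111000 × cos 21.2° ≈ 444 × 0.9323 = 413.95 m.
Error at 61.5° = 0.004° × 111000 × cos 61.5° ≈ 444 × 0.4772 = 211.86 m.
Difference: 413.95 − 211.86 = 202.09 m.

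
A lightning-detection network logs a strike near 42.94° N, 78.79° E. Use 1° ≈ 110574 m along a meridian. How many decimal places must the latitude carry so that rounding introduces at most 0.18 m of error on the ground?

6 decimal places

One degree of latitude covers 110574 m.
N decimal places → at most half a unit in the last place, 0.5 × 10⁻ᴺ° = 110574/2 × 10⁻ᴺ m.
Setting 55287 × 10⁻ᴺ ≤ 0.18 gives 10ᴺ ≥ 3.072e+05, i.e. N ≥ 5.49.
So 6 decimal places suffice (0.0553 m); 5 would allow up to 0.553 m.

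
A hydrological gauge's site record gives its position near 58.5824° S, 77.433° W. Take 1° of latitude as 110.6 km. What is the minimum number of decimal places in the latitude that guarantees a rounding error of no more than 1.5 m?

5 decimal places

One degree of latitude covers 110600 m.
With N decimal places the half-ulp bound is 0.5·10⁻ᴺ°, or 0.5·10⁻ᴺ × 110600 m on the ground.
Need 0.5 × 110600 × 10⁻ᴺ ≤ 1.5 → 10⁻ᴺ ≤ 2.712e-05, so N ≥ 4.57.
So 5 decimal places suffice (0.553 m); 4 would allow up to 5.53 m.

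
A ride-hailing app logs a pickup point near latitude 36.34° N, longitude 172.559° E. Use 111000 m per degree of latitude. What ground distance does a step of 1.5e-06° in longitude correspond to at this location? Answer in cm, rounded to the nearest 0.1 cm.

13.4 cm

One degree of longitude here spans 111000 × cos 36.34° = 111000 × 0.8055 ≈ 89412.1 m; 1.5e-06° of that is 0.134118 m.
That is 0.134118 m = 13.412 cm.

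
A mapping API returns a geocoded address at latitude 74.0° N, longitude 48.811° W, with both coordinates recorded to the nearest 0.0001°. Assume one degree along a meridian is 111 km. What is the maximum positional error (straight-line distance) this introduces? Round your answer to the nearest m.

6 m

Rounding to 4 decimal places leaves each coordinate within ±5e-05° of the true value.
N–S: 5e-05° × 111000 m/° = 5.55 m.
E–W at 74°: 5e-05° × 111000 × cos 74° = 5e-05 × 111000 × 0.2756 ≈ 1.52979 m.
Worst case both components are at the extreme and orthogonal: √(5.55² + 1.52979²) ≈ 5.75697 m.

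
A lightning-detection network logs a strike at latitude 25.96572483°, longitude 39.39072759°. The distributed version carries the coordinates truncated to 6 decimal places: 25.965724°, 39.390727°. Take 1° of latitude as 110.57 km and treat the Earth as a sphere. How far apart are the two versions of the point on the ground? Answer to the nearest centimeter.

11 centimeters

Δlat = 25.96572483 − 25.965724 = +0.00000083°; Δlon = 39.39072759 − 39.390727 = +0.00000059°.
N–S: 0.00000083° × 110570 m/° = 0.0917731 m.
E–W at 25.9657°: 0.00000059° × 110570 × cos 25.9657° = 0.00000059 × 110570 × 0.8991 ≈ 0.0586511 m.
Distance: √(0.0917731² + 0.0586511²) ≈ 0.108914 m.
That is 0.108914 m = 10.891 cm.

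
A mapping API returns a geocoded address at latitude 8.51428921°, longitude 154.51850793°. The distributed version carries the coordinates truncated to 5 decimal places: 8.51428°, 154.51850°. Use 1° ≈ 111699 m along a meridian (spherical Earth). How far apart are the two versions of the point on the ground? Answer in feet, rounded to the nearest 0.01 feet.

The latitude changed by +0.00000921° and the longitude by +0.00000793°.
North–south shift: 0.00000921 × 111699 = 1.02875 m.
E–W at 8.51428°: 0.00000793° × 111699 × cos 8.51428° = 0.00000793 × 111699 × 0.9890 ≈ 0.876011 m.
Combined displacement = (1.02875² + 0.876011²)^½ ≈ 1.35119 m.
Converting: 1.35119 m × 3.2808 ft/m ≈ 4.433 ft.

4.43 feet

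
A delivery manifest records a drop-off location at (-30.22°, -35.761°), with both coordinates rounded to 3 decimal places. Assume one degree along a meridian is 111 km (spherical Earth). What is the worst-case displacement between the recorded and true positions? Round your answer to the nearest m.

73 m

Rounding to 3 decimal places leaves each coordinate within ±0.0005° of the true value.
N–S: 0.0005° × 111000 m/° = 55.5 m.
Longitude error → 0.0005 × 111000 × cos 30.22° = 0.0005 × 111000 × 0.8641 ≈ 47.9575 m.
Worst case both components are at the extreme and orthogonal: √(55.5² + 47.9575²) ≈ 73.3497 m.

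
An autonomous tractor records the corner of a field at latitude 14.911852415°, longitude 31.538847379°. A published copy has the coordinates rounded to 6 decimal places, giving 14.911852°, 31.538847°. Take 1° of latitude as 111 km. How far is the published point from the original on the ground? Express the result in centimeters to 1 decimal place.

Δlat = 14.911852415 − 14.911852 = +0.000000415°; Δlon = 31.538847379 − 31.538847 = +0.000000379°.
North–south shift: 0.000000415 × 111000 = 0.046065 m.
E–W at 14.9119°: 0.000000379° × 111000 × cos 14.9119° = 0.000000379 × 111000 × 0.9663 ≈ 0.0406522 m.
Combined displacement = (0.046065² + 0.0406522²)^½ ≈ 0.0614377 m.
That is 0.0614377 m = 6.1438 cm.

6.1 centimeters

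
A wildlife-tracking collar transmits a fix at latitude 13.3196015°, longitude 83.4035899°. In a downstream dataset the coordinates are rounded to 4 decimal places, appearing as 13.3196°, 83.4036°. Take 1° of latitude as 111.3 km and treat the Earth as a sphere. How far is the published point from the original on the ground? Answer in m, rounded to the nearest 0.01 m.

1.11 m

Δlat = 13.3196015 − 13.3196 = +0.0000015°; Δlon = 83.4035899 − 83.4036 = -0.0000101°.
North–south shift: 0.0000015 × 111300 = 0.16695 m.
E–W at 13.3196°: -0.0000101° × 111300 × cos 13.3196° = -0.0000101 × 111300 × 0.9731 ≈ -1.09389 m.
Hypotenuse of the two orthogonal shifts: √(0.16695² + 1.09389²) = 1.10656 m.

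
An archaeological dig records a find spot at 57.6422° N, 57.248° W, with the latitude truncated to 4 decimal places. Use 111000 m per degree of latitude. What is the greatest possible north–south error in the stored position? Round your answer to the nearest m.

Truncating at 4 decimal places can drop up to a full unit in the last place, so the latitude may be off by as much as 0.0001°.
So the N–S error is at most 0.0001 × 111000 = 11.1 m.

11 m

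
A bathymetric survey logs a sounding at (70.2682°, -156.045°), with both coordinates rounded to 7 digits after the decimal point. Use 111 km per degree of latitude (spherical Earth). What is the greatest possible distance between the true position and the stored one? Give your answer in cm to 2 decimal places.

Rounding to 7 decimal places leaves each coordinate within ±5e-08° of the true value.
Latitude error → 5e-08 × 111000 = 0.00555 m along the meridian.
E–W at 70.2682°: 5e-08° × 111000 × cos 70.2682° = 5e-08 × 111000 × 0.3376 ≈ 0.00187378 m.
Combining orthogonally: (0.00555² + 0.00187378²)^½ ≈ 0.00585778 m.
That is 0.00585778 m = 0.58578 cm.

0.59 cm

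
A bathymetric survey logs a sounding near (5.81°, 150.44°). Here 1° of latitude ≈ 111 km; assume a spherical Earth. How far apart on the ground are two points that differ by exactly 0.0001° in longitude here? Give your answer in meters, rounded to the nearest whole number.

11 meters

0.0001° of longitude at 5.81° is 0.0001 × 111000 × cos 5.81° ≈ 0.0001 × 110430 = 11.043 m.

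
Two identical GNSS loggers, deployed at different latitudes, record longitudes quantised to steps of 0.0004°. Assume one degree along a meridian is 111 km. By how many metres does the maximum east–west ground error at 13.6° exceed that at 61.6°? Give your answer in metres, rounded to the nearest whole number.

11 metres

With a 0.0004° grid the true value lies within half a step, ±0.0004°/2 = ±0.0002°, of the stored one.
At 13.6°: 0.0002° × 111000 × cos 13.6° = 0.0002 × 111000 × 0.9720 ≈ 21.578 m.
At 61.6°: 0.0002° × 111000 × cos 61.6° = 0.0002 × 111000 × 0.4756 ≈ 10.559 m.
Difference: 21.578 − 10.559 = 11.019 m.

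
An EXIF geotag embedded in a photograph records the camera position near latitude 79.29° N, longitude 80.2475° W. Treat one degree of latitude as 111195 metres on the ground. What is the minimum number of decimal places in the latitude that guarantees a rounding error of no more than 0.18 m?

One degree of latitude covers 111195 m.
N decimal places → at most half a unit in the last place, 0.5 × 10⁻ᴺ° = 111195/2 × 10⁻ᴺ m.
Need 0.5 × 111195 × 10⁻ᴺ ≤ 0.18 → 10⁻ᴺ ≤ 3.238e-06, so N ≥ 5.49.
N = 5 would give 0.556 m (too coarse); N = 6 gives 0.0556 m ≤ 0.18 m.

6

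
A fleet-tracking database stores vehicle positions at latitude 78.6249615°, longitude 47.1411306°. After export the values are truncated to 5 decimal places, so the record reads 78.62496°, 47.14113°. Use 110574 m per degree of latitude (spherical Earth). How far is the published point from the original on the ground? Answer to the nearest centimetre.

The latitude changed by +0.0000015° and the longitude by +0.0000006°.
North–south shift: 0.0000015 × 110574 = 0.165861 m.
East–west at this latitude: 0.0000006° × 110574 × cos 78.625° ≈ 0.0000006 × 21808.5 = 0.0130851 m.
Combined displacement = (0.165861² + 0.0130851²)^½ ≈ 0.166376 m.
That is 0.166376 m = 16.638 cm.

17 centimetres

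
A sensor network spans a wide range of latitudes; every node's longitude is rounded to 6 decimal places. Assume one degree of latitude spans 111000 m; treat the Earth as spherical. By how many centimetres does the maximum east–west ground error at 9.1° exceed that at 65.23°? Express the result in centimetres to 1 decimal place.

Rounding to 6 decimal places leaves the longitude within ±5e-07° of the true value.
At 9.1°: 5e-07° × 111000 × cos 9.1° = 5e-07 × 111000 × 0.9874 ≈ 0.054801 m.
At 65.23°: 5e-07° × 111000 × cos 65.23° = 5e-07 × 111000 × 0.4190 ≈ 0.023253 m.
Difference: 0.054801 − 0.023253 = 0.031548 m.
That is 0.0315483 m = 3.1548 cm.

3.2 centimetres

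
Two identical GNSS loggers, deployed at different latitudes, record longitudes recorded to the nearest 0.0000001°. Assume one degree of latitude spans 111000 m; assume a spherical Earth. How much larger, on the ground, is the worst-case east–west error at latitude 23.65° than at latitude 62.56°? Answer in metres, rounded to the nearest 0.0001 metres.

Rounding to 7 decimal places leaves the longitude within ±5e-08° of the true value.
At 23.65°: 5e-08° × 111000 × cos 23.65° = 5e-08 × 111000 × 0.9160 ≈ 0.0050839 m.
At 62.56°: 5e-08° × 111000 × cos 62.56° = 5e-08 × 111000 × 0.4608 ≈ 0.0025575 m.
Difference: 0.0050839 − 0.0025575 = 0.0025263 m.

0.0025 metres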